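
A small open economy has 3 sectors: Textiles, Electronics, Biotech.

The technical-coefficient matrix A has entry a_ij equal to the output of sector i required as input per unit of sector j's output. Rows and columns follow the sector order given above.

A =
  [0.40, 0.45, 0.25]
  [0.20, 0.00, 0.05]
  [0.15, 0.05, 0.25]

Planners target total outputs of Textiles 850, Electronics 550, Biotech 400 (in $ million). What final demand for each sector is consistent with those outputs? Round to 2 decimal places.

I − A =
  [   0.60    -0.45    -0.25]
  [  -0.20     1.00    -0.05]
  [  -0.15    -0.05     0.75]
d = (I − A) x:
  d_T = (+0.60)·850 + (-0.45)·550 + (-0.25)·400 = 162.50
  d_E = (-0.20)·850 + (+1.00)·550 + (-0.05)·400 = 360.00
  d_B = (-0.15)·850 + (-0.05)·550 + (+0.75)·400 = 145.00

d_T = 162.50, d_E = 360.00, d_B = 145.00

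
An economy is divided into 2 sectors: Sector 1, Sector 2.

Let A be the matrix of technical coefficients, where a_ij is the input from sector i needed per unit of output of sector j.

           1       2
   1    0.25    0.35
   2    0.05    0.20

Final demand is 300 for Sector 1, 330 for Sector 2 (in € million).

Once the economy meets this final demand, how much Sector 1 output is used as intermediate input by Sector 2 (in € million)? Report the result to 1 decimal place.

I − A =
  [   0.75    -0.35]
  [  -0.05     0.80]
det(I−A) = (0.75)(0.80) − (-0.35)(-0.05) = 0.5825
adj(I−A) = [[0.80, 0.35], [0.05, 0.75]]
(I − A)⁻¹ = adj(I−A) / det(I−A) ≈
  [   1.3734     0.6009]
  [   0.0858     1.2876]
First solve x = (I − A)⁻¹ d = adj(I−A)·d / det(I−A); in particular x_2 = (0.05·300 + 0.75·330) / 0.5825 = 262.50 / 0.5825 ≈ 450.644.
Intermediate flow from 1 to 2: z_12 = a_12 · x_2 = 0.35 × 262.50 / 0.5825 = 91.875 / 0.5825 ≈ 157.7.

z_12 = 157.7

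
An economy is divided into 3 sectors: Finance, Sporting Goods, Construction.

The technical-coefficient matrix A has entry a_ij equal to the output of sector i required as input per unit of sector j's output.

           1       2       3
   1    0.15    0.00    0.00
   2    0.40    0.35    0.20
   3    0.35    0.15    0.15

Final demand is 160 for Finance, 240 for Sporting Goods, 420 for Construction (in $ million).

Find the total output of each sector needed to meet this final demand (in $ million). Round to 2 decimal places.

x_1 = 188.24, x_2 = 698.90, x_3 = 694.96

I − A =
  [   0.85     0.00     0.00]
  [  -0.40     0.65    -0.20]
  [  -0.35    -0.15     0.85]
Cofactors of I−A, C_ij = (−1)^(i+j)·(minor ij) (rows/columns in the sector order above):
  C_11 = (0.65)(0.85) − (-0.20)(-0.15) = 0.5225
  C_12 = −[(-0.40)(0.85) − (-0.20)(-0.35)] = 0.4100
  C_13 = (-0.40)(-0.15) − (0.65)(-0.35) = 0.2875
  C_21 = −[(0.00)(0.85) − (0.00)(-0.15)] = 0.0000
  C_22 = (0.85)(0.85) − (0.00)(-0.35) = 0.7225
  C_23 = −[(0.85)(-0.15) − (0.00)(-0.35)] = 0.1275
  C_31 = (0.00)(-0.20) − (0.00)(0.65) = 0.0000
  C_32 = −[(0.85)(-0.20) − (0.00)(-0.40)] = 0.1700
  C_33 = (0.85)(0.65) − (0.00)(-0.40) = 0.5525
det(I−A) = Σ_j (I−A)_1j·C_1j = (0.85)(0.5225) + (0.00)(0.4100) + (0.00)(0.2875) = 0.444125
adj(I−A) = Cᵀ =
  [ 0.5225   0.0000   0.0000]
  [ 0.4100   0.7225   0.1700]
  [ 0.2875   0.1275   0.5525]
(I − A)⁻¹ = adj(I−A) / det(I−A) ≈
  [   1.1765     0.0000     0.0000]
  [   0.9232     1.6268     0.3828]
  [   0.6473     0.2871     1.2440]
x = (I − A)⁻¹ d = adj(I−A)·d / det(I−A), with det(I−A) = 0.444125:
  x_1 = (0.5225·160 + 0.0000·240 + 0.0000·420) / 0.444125 = 83.60 / 0.444125 ≈ 188.24
  x_2 = (0.4100·160 + 0.7225·240 + 0.1700·420) / 0.444125 = 310.40 / 0.444125 ≈ 698.90
  x_3 = (0.2875·160 + 0.1275·240 + 0.5525·420) / 0.444125 = 308.65 / 0.444125 ≈ 694.96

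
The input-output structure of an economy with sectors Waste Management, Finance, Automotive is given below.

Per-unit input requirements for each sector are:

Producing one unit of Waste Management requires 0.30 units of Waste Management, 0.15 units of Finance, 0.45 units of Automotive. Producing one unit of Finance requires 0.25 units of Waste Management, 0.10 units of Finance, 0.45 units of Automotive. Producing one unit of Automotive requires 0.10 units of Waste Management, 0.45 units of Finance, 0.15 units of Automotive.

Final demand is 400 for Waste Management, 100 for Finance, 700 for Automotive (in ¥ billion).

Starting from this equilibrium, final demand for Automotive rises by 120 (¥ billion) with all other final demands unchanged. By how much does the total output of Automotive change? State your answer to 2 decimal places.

I − A =
  [   0.70    -0.25    -0.10]
  [  -0.15     0.90    -0.45]
  [  -0.45    -0.45     0.85]
Cofactors of I−A, C_ij = (−1)^(i+j)·(minor ij) (rows/columns in the sector order above):
  C_11 = (0.90)(0.85) − (-0.45)(-0.45) = 0.5625
  C_12 = −[(-0.15)(0.85) − (-0.45)(-0.45)] = 0.3300
  C_13 = (-0.15)(-0.45) − (0.90)(-0.45) = 0.4725
  C_21 = −[(-0.25)(0.85) − (-0.10)(-0.45)] = 0.2575
  C_22 = (0.70)(0.85) − (-0.10)(-0.45) = 0.5500
  C_23 = −[(0.70)(-0.45) − (-0.25)(-0.45)] = 0.4275
  C_31 = (-0.25)(-0.45) − (-0.10)(0.90) = 0.2025
  C_32 = −[(0.70)(-0.45) − (-0.10)(-0.15)] = 0.3300
  C_33 = (0.70)(0.90) − (-0.25)(-0.15) = 0.5925
det(I−A) = Σ_j (I−A)_1j·C_1j = (0.70)(0.5625) + (-0.25)(0.3300) + (-0.10)(0.4725) = 0.2640
adj(I−A) = Cᵀ =
  [ 0.5625   0.2575   0.2025]
  [ 0.3300   0.5500   0.3300]
  [ 0.4725   0.4275   0.5925]
(I − A)⁻¹ = adj(I−A) / det(I−A) ≈
  [   2.1307     0.9754     0.7670]
  [   1.2500     2.0833     1.2500]
  [   1.7898     1.6193     2.2443]
Δx = (I − A)⁻¹ Δd with Δd having +120 in the Automotive component and 0 elsewhere.
So Δx_3 = L_33 · (+120), where L_33 = adj(I−A)_33 / det(I−A) = 0.5925 / 0.2640.
Δx_3 = 0.5925 × (+120) / 0.2640 = 71.10 / 0.2640 ≈ 269.32.

Δx_3 = 269.32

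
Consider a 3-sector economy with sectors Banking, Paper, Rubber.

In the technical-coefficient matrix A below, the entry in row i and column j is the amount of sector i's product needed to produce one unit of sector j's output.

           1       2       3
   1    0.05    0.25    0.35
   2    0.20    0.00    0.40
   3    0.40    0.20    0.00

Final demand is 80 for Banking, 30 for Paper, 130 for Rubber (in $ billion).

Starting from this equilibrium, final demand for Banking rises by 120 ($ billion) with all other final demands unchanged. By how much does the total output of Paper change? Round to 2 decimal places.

Δx_2 = 68.57

I − A =
  [   0.95    -0.25    -0.35]
  [  -0.20     1.00    -0.40]
  [  -0.40    -0.20     1.00]
Cofactors of I−A, C_ij = (−1)^(i+j)·(minor ij) (rows/columns in the sector order above):
  C_11 = (1.00)(1.00) − (-0.40)(-0.20) = 0.9200
  C_12 = −[(-0.20)(1.00) − (-0.40)(-0.40)] = 0.3600
  C_13 = (-0.20)(-0.20) − (1.00)(-0.40) = 0.4400
  C_21 = −[(-0.25)(1.00) − (-0.35)(-0.20)] = 0.3200
  C_22 = (0.95)(1.00) − (-0.35)(-0.40) = 0.8100
  C_23 = −[(0.95)(-0.20) − (-0.25)(-0.40)] = 0.2900
  C_31 = (-0.25)(-0.40) − (-0.35)(1.00) = 0.4500
  C_32 = −[(0.95)(-0.40) − (-0.35)(-0.20)] = 0.4500
  C_33 = (0.95)(1.00) − (-0.25)(-0.20) = 0.9000
det(I−A) = Σ_j (I−A)_1j·C_1j = (0.95)(0.9200) + (-0.25)(0.3600) + (-0.35)(0.4400) = 0.6300
adj(I−A) = Cᵀ =
  [ 0.9200   0.3200   0.4500]
  [ 0.3600   0.8100   0.4500]
  [ 0.4400   0.2900   0.9000]
(I − A)⁻¹ = adj(I−A) / det(I−A) ≈
  [   1.4603     0.5079     0.7143]
  [   0.5714     1.2857     0.7143]
  [   0.6984     0.4603     1.4286]
Δx = (I − A)⁻¹ Δd with Δd having +120 in the Banking component and 0 elsewhere.
So Δx_2 = L_21 · (+120), where L_21 = adj(I−A)_21 / det(I−A) = 0.3600 / 0.6300.
Δx_2 = 0.3600 × (+120) / 0.6300 = 43.20 / 0.6300 ≈ 68.57.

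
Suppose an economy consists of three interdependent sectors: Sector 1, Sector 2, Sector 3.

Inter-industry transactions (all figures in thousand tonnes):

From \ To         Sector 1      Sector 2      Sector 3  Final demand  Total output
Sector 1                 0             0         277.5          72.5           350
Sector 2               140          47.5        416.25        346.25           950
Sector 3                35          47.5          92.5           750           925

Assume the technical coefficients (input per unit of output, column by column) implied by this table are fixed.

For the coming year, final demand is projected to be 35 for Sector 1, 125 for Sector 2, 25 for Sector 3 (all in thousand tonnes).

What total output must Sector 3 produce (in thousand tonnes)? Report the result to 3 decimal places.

Technical coefficients a_ij = z_ij / X_j:
  a_11 = 0/350 = 0.00, a_21 = 140/350 = 0.40, a_31 = 35/350 = 0.10
  a_12 = 0/950 = 0.00, a_22 = 47.5/950 = 0.05, a_32 = 47.5/950 = 0.05
  a_13 = 277.5/925 = 0.30, a_23 = 416.25/925 = 0.45, a_33 = 92.5/925 = 0.10
I − A =
  [   1.00     0.00    -0.30]
  [  -0.40     0.95    -0.45]
  [  -0.10    -0.05     0.90]
Cofactors of I−A, C_ij = (−1)^(i+j)·(minor ij) (rows/columns in the sector order above):
  C_11 = (0.95)(0.90) − (-0.45)(-0.05) = 0.8325
  C_12 = −[(-0.40)(0.90) − (-0.45)(-0.10)] = 0.4050
  C_13 = (-0.40)(-0.05) − (0.95)(-0.10) = 0.1150
  C_21 = −[(0.00)(0.90) − (-0.30)(-0.05)] = 0.0150
  C_22 = (1.00)(0.90) − (-0.30)(-0.10) = 0.8700
  C_23 = −[(1.00)(-0.05) − (0.00)(-0.10)] = 0.0500
  C_31 = (0.00)(-0.45) − (-0.30)(0.95) = 0.2850
  C_32 = −[(1.00)(-0.45) − (-0.30)(-0.40)] = 0.5700
  C_33 = (1.00)(0.95) − (0.00)(-0.40) = 0.9500
det(I−A) = Σ_j (I−A)_1j·C_1j = (1.00)(0.8325) + (0.00)(0.4050) + (-0.30)(0.1150) = 0.7980
adj(I−A) = Cᵀ =
  [ 0.8325   0.0150   0.2850]
  [ 0.4050   0.8700   0.5700]
  [ 0.1150   0.0500   0.9500]
(I − A)⁻¹ = adj(I−A) / det(I−A) ≈
  [   1.0432     0.0188     0.3571]
  [   0.5075     1.0902     0.7143]
  [   0.1441     0.0627     1.1905]
x = (I − A)⁻¹ d = adj(I−A)·d / det(I−A), with det(I−A) = 0.7980:
  x_1 = (0.8325·35 + 0.0150·125 + 0.2850·25) / 0.7980 = 38.1375 / 0.7980 ≈ 47.791
  x_2 = (0.4050·35 + 0.8700·125 + 0.5700·25) / 0.7980 = 137.175 / 0.7980 ≈ 171.898
  x_3 = (0.1150·35 + 0.0500·125 + 0.9500·25) / 0.7980 = 34.025 / 0.7980 ≈ 42.638

x_3 = 42.638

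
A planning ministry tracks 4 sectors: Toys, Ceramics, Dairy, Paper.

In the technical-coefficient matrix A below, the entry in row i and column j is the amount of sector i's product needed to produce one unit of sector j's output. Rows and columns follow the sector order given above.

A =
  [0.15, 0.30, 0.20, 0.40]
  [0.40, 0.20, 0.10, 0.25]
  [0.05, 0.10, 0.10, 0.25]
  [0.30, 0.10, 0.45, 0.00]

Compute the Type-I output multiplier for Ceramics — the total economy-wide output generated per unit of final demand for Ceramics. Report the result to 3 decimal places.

I − A =
  [   0.85    -0.30    -0.20    -0.40]
  [  -0.40     0.80    -0.10    -0.25]
  [  -0.05    -0.10     0.90    -0.25]
  [  -0.30    -0.10    -0.45     1.00]
Compute the cofactors C_ij = (−1)^(i+j)·(3×3 minor ij) of I−A; the adjugate is their transpose:
adj(I−A) = Cᵀ =
  [ 0.583750   0.315250   0.366750   0.404000]
  [ 0.400625   0.527375   0.335625   0.376000]
  [ 0.156250   0.133750   0.404250   0.197000]
  [ 0.285500   0.207500   0.325500   0.478000]
det(I−A) = Σ_j (I−A)_1j·C_1j = (0.85)(0.583750) + (-0.30)(0.400625) + (-0.20)(0.156250) + (-0.40)(0.285500) = 0.23055
(I − A)⁻¹ = adj(I−A) / det(I−A) ≈
  [   2.5320     1.3674     1.5908     1.7523]
  [   1.7377     2.2875     1.4558     1.6309]
  [   0.6777     0.5801     1.7534     0.8545]
  [   1.2383     0.9000     1.4118     2.0733]
The output multiplier for sector j is the column-j sum of the Leontief inverse (I − A)⁻¹ = adj(I−A) / det(I−A).
Column C of adj(I−A): (0.315250, 0.527375, 0.133750, 0.207500); det(I−A) = 0.23055.
m_C = (0.315250 + 0.527375 + 0.133750 + 0.207500) / 0.23055 = 1.183875 / 0.23055 ≈ 5.135.

m_C = 5.135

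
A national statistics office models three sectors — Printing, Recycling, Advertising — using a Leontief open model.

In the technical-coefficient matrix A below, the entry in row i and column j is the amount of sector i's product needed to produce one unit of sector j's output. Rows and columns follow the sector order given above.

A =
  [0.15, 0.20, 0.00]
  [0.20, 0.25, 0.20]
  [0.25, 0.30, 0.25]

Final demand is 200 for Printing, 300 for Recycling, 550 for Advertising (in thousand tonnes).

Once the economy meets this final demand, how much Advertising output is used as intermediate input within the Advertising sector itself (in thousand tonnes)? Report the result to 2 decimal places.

I − A =
  [   0.85    -0.20     0.00]
  [  -0.20     0.75    -0.20]
  [  -0.25    -0.30     0.75]
Cofactors of I−A, C_ij = (−1)^(i+j)·(minor ij) (rows/columns in the sector order above):
  C_11 = (0.75)(0.75) − (-0.20)(-0.30) = 0.5025
  C_12 = −[(-0.20)(0.75) − (-0.20)(-0.25)] = 0.2000
  C_13 = (-0.20)(-0.30) − (0.75)(-0.25) = 0.2475
  C_21 = −[(-0.20)(0.75) − (0.00)(-0.30)] = 0.1500
  C_22 = (0.85)(0.75) − (0.00)(-0.25) = 0.6375
  C_23 = −[(0.85)(-0.30) − (-0.20)(-0.25)] = 0.3050
  C_31 = (-0.20)(-0.20) − (0.00)(0.75) = 0.0400
  C_32 = −[(0.85)(-0.20) − (0.00)(-0.20)] = 0.1700
  C_33 = (0.85)(0.75) − (-0.20)(-0.20) = 0.5975
det(I−A) = Σ_j (I−A)_1j·C_1j = (0.85)(0.5025) + (-0.20)(0.2000) + (0.00)(0.2475) = 0.387125
adj(I−A) = Cᵀ =
  [ 0.5025   0.1500   0.0400]
  [ 0.2000   0.6375   0.1700]
  [ 0.2475   0.3050   0.5975]
(I − A)⁻¹ = adj(I−A) / det(I−A) ≈
  [   1.2980     0.3875     0.1033]
  [   0.5166     1.6468     0.4391]
  [   0.6393     0.7879     1.5434]
First solve x = (I − A)⁻¹ d = adj(I−A)·d / det(I−A); in particular x_A = (0.2475·200 + 0.3050·300 + 0.5975·550) / 0.387125 = 469.625 / 0.387125 ≈ 1213.1095.
Intermediate flow from A to A: z_AA = a_AA · x_A = 0.25 × 469.625 / 0.387125 = 117.40625 / 0.387125 ≈ 303.28.

z_AA = 303.28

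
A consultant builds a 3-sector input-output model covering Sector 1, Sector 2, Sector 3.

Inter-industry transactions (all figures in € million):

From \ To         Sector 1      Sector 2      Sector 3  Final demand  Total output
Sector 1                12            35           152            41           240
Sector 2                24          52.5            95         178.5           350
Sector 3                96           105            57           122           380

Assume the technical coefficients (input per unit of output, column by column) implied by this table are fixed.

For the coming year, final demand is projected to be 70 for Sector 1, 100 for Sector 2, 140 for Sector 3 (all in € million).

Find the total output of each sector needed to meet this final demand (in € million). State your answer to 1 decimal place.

Technical coefficients a_ij = z_ij / X_j:
  a_11 = 12/240 = 0.05, a_21 = 24/240 = 0.10, a_31 = 96/240 = 0.40
  a_12 = 35/350 = 0.10, a_22 = 52.5/350 = 0.15, a_32 = 105/350 = 0.30
  a_13 = 152/380 = 0.40, a_23 = 95/380 = 0.25, a_33 = 57/380 = 0.15
I − A =
  [   0.95    -0.10    -0.40]
  [  -0.10     0.85    -0.25]
  [  -0.40    -0.30     0.85]
Cofactors of I−A, C_ij = (−1)^(i+j)·(minor ij) (rows/columns in the sector order above):
  C_11 = (0.85)(0.85) − (-0.25)(-0.30) = 0.6475
  C_12 = −[(-0.10)(0.85) − (-0.25)(-0.40)] = 0.1850
  C_13 = (-0.10)(-0.30) − (0.85)(-0.40) = 0.3700
  C_21 = −[(-0.10)(0.85) − (-0.40)(-0.30)] = 0.2050
  C_22 = (0.95)(0.85) − (-0.40)(-0.40) = 0.6475
  C_23 = −[(0.95)(-0.30) − (-0.10)(-0.40)] = 0.3250
  C_31 = (-0.10)(-0.25) − (-0.40)(0.85) = 0.3650
  C_32 = −[(0.95)(-0.25) − (-0.40)(-0.10)] = 0.2775
  C_33 = (0.95)(0.85) − (-0.10)(-0.10) = 0.7975
det(I−A) = Σ_j (I−A)_1j·C_1j = (0.95)(0.6475) + (-0.10)(0.1850) + (-0.40)(0.3700) = 0.448625
adj(I−A) = Cᵀ =
  [ 0.6475   0.2050   0.3650]
  [ 0.1850   0.6475   0.2775]
  [ 0.3700   0.3250   0.7975]
(I − A)⁻¹ = adj(I−A) / det(I−A) ≈
  [   1.4433     0.4570     0.8136]
  [   0.4124     1.4433     0.6186]
  [   0.8247     0.7244     1.7777]
x = (I − A)⁻¹ d = adj(I−A)·d / det(I−A), with det(I−A) = 0.448625:
  x_1 = (0.6475·70 + 0.2050·100 + 0.3650·140) / 0.448625 = 116.925 / 0.448625 ≈ 260.6
  x_2 = (0.1850·70 + 0.6475·100 + 0.2775·140) / 0.448625 = 116.55 / 0.448625 ≈ 259.8
  x_3 = (0.3700·70 + 0.3250·100 + 0.7975·140) / 0.448625 = 170.05 / 0.448625 ≈ 379.0

x_1 = 260.6, x_2 = 259.8, x_3 = 379.0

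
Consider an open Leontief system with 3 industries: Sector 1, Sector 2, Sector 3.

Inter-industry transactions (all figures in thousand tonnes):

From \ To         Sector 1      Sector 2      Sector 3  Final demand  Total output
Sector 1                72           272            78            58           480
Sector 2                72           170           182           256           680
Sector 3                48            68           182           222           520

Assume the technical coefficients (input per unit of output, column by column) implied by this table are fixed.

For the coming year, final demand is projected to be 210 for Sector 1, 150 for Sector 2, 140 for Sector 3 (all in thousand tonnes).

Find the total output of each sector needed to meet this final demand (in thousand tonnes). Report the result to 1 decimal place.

Technical coefficients a_ij = z_ij / X_j:
  a_11 = 72/480 = 0.15, a_21 = 72/480 = 0.15, a_31 = 48/480 = 0.10
  a_12 = 272/680 = 0.40, a_22 = 170/680 = 0.25, a_32 = 68/680 = 0.10
  a_13 = 78/520 = 0.15, a_23 = 182/520 = 0.35, a_33 = 182/520 = 0.35
I − A =
  [   0.85    -0.40    -0.15]
  [  -0.15     0.75    -0.35]
  [  -0.10    -0.10     0.65]
Cofactors of I−A, C_ij = (−1)^(i+j)·(minor ij) (rows/columns in the sector order above):
  C_11 = (0.75)(0.65) − (-0.35)(-0.10) = 0.4525
  C_12 = −[(-0.15)(0.65) − (-0.35)(-0.10)] = 0.1325
  C_13 = (-0.15)(-0.10) − (0.75)(-0.10) = 0.0900
  C_21 = −[(-0.40)(0.65) − (-0.15)(-0.10)] = 0.2750
  C_22 = (0.85)(0.65) − (-0.15)(-0.10) = 0.5375
  C_23 = −[(0.85)(-0.10) − (-0.40)(-0.10)] = 0.1250
  C_31 = (-0.40)(-0.35) − (-0.15)(0.75) = 0.2525
  C_32 = −[(0.85)(-0.35) − (-0.15)(-0.15)] = 0.3200
  C_33 = (0.85)(0.75) − (-0.40)(-0.15) = 0.5775
det(I−A) = Σ_j (I−A)_1j·C_1j = (0.85)(0.4525) + (-0.40)(0.1325) + (-0.15)(0.0900) = 0.318125
adj(I−A) = Cᵀ =
  [ 0.4525   0.2750   0.2525]
  [ 0.1325   0.5375   0.3200]
  [ 0.0900   0.1250   0.5775]
(I − A)⁻¹ = adj(I−A) / det(I−A) ≈
  [   1.4224     0.8644     0.7937]
  [   0.4165     1.6896     1.0059]
  [   0.2829     0.3929     1.8153]
x = (I − A)⁻¹ d = adj(I−A)·d / det(I−A), with det(I−A) = 0.318125:
  x_1 = (0.4525·210 + 0.2750·150 + 0.2525·140) / 0.318125 = 171.625 / 0.318125 ≈ 539.5
  x_2 = (0.1325·210 + 0.5375·150 + 0.3200·140) / 0.318125 = 153.25 / 0.318125 ≈ 481.7
  x_3 = (0.0900·210 + 0.1250·150 + 0.5775·140) / 0.318125 = 118.50 / 0.318125 ≈ 372.5

x_1 = 539.5, x_2 = 481.7, x_3 = 372.5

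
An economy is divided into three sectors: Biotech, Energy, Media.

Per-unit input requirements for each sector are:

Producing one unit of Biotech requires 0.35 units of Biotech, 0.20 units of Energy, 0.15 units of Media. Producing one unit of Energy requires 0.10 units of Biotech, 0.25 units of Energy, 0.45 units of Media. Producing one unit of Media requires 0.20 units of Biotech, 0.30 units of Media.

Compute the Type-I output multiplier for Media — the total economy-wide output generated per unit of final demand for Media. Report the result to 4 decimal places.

m_3 = 2.2929

I − A =
  [   0.65    -0.10    -0.20]
  [  -0.20     0.75     0.00]
  [  -0.15    -0.45     0.70]
Cofactors of I−A, C_ij = (−1)^(i+j)·(minor ij) (rows/columns in the sector order above):
  C_11 = (0.75)(0.70) − (0.00)(-0.45) = 0.5250
  C_12 = −[(-0.20)(0.70) − (0.00)(-0.15)] = 0.1400
  C_13 = (-0.20)(-0.45) − (0.75)(-0.15) = 0.2025
  C_21 = −[(-0.10)(0.70) − (-0.20)(-0.45)] = 0.1600
  C_22 = (0.65)(0.70) − (-0.20)(-0.15) = 0.4250
  C_23 = −[(0.65)(-0.45) − (-0.10)(-0.15)] = 0.3075
  C_31 = (-0.10)(0.00) − (-0.20)(0.75) = 0.1500
  C_32 = −[(0.65)(0.00) − (-0.20)(-0.20)] = 0.0400
  C_33 = (0.65)(0.75) − (-0.10)(-0.20) = 0.4675
det(I−A) = Σ_j (I−A)_1j·C_1j = (0.65)(0.5250) + (-0.10)(0.1400) + (-0.20)(0.2025) = 0.28675
adj(I−A) = Cᵀ =
  [ 0.5250   0.1600   0.1500]
  [ 0.1400   0.4250   0.0400]
  [ 0.2025   0.3075   0.4675]
(I − A)⁻¹ = adj(I−A) / det(I−A) ≈
  [   1.83086     0.55798     0.52310]
  [   0.48823     1.48213     0.13949]
  [   0.70619     1.07236     1.63034]
The output multiplier for sector j is the column-j sum of the Leontief inverse (I − A)⁻¹ = adj(I−A) / det(I−A).
Column 3 of adj(I−A): (0.1500, 0.0400, 0.4675); det(I−A) = 0.28675.
m_3 = (0.1500 + 0.0400 + 0.4675) / 0.28675 = 0.6575 / 0.28675 ≈ 2.2929.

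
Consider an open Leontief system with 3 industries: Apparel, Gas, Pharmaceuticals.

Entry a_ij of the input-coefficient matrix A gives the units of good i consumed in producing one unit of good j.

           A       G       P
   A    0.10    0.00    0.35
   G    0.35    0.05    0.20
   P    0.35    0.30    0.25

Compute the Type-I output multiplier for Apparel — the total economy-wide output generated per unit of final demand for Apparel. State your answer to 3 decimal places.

m_A = 3.277

I − A =
  [   0.90     0.00    -0.35]
  [  -0.35     0.95    -0.20]
  [  -0.35    -0.30     0.75]
Cofactors of I−A, C_ij = (−1)^(i+j)·(minor ij) (rows/columns in the sector order above):
  C_11 = (0.95)(0.75) − (-0.20)(-0.30) = 0.6525
  C_12 = −[(-0.35)(0.75) − (-0.20)(-0.35)] = 0.3325
  C_13 = (-0.35)(-0.30) − (0.95)(-0.35) = 0.4375
  C_21 = −[(0.00)(0.75) − (-0.35)(-0.30)] = 0.1050
  C_22 = (0.90)(0.75) − (-0.35)(-0.35) = 0.5525
  C_23 = −[(0.90)(-0.30) − (0.00)(-0.35)] = 0.2700
  C_31 = (0.00)(-0.20) − (-0.35)(0.95) = 0.3325
  C_32 = −[(0.90)(-0.20) − (-0.35)(-0.35)] = 0.3025
  C_33 = (0.90)(0.95) − (0.00)(-0.35) = 0.8550
det(I−A) = Σ_j (I−A)_1j·C_1j = (0.90)(0.6525) + (0.00)(0.3325) + (-0.35)(0.4375) = 0.434125
adj(I−A) = Cᵀ =
  [ 0.6525   0.1050   0.3325]
  [ 0.3325   0.5525   0.3025]
  [ 0.4375   0.2700   0.8550]
(I − A)⁻¹ = adj(I−A) / det(I−A) ≈
  [   1.5030     0.2419     0.7659]
  [   0.7659     1.2727     0.6968]
  [   1.0078     0.6219     1.9695]
The output multiplier for sector j is the column-j sum of the Leontief inverse (I − A)⁻¹ = adj(I−A) / det(I−A).
Column A of adj(I−A): (0.6525, 0.3325, 0.4375); det(I−A) = 0.434125.
m_A = (0.6525 + 0.3325 + 0.4375) / 0.434125 = 1.4225 / 0.434125 ≈ 3.277.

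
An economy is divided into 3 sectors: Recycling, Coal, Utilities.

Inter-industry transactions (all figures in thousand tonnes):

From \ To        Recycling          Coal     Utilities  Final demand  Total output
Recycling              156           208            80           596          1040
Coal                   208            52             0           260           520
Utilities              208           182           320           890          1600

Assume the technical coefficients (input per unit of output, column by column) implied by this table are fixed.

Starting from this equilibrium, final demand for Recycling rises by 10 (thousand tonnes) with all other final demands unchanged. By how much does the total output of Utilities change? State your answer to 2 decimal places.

Δx_U = 4.67

Technical coefficients a_ij = z_ij / X_j:
  a_RR = 156/1040 = 0.15, a_CR = 208/1040 = 0.20, a_UR = 208/1040 = 0.20
  a_RC = 208/520 = 0.40, a_CC = 52/520 = 0.10, a_UC = 182/520 = 0.35
  a_RU = 80/1600 = 0.05, a_CU = 0/1600 = 0.00, a_UU = 320/1600 = 0.20
I − A =
  [   0.85    -0.40    -0.05]
  [  -0.20     0.90     0.00]
  [  -0.20    -0.35     0.80]
Cofactors of I−A, C_ij = (−1)^(i+j)·(minor ij) (rows/columns in the sector order above):
  C_11 = (0.90)(0.80) − (0.00)(-0.35) = 0.7200
  C_12 = −[(-0.20)(0.80) − (0.00)(-0.20)] = 0.1600
  C_13 = (-0.20)(-0.35) − (0.90)(-0.20) = 0.2500
  C_21 = −[(-0.40)(0.80) − (-0.05)(-0.35)] = 0.3375
  C_22 = (0.85)(0.80) − (-0.05)(-0.20) = 0.6700
  C_23 = −[(0.85)(-0.35) − (-0.40)(-0.20)] = 0.3775
  C_31 = (-0.40)(0.00) − (-0.05)(0.90) = 0.0450
  C_32 = −[(0.85)(0.00) − (-0.05)(-0.20)] = 0.0100
  C_33 = (0.85)(0.90) − (-0.40)(-0.20) = 0.6850
det(I−A) = Σ_j (I−A)_1j·C_1j = (0.85)(0.7200) + (-0.40)(0.1600) + (-0.05)(0.2500) = 0.5355
adj(I−A) = Cᵀ =
  [ 0.7200   0.3375   0.0450]
  [ 0.1600   0.6700   0.0100]
  [ 0.2500   0.3775   0.6850]
(I − A)⁻¹ = adj(I−A) / det(I−A) ≈
  [   1.3445     0.6303     0.0840]
  [   0.2988     1.2512     0.0187]
  [   0.4669     0.7049     1.2792]
Δx = (I − A)⁻¹ Δd with Δd having +10 in the Recycling component and 0 elsewhere.
So Δx_U = L_UR · (+10), where L_UR = adj(I−A)_UR / det(I−A) = 0.2500 / 0.5355.
Δx_U = 0.2500 × (+10) / 0.5355 = 2.50 / 0.5355 ≈ 4.67.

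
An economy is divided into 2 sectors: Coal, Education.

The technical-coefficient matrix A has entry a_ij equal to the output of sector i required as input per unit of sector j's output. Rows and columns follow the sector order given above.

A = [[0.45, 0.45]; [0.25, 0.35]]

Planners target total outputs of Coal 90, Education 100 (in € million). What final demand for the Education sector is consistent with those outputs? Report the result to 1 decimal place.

I − A =
  [   0.55    -0.45]
  [  -0.25     0.65]
d = (I − A) x:
  d_C = (+0.55)·90 + (-0.45)·100 = 4.5
  d_E = (-0.25)·90 + (+0.65)·100 = 42.5

d_E = 42.5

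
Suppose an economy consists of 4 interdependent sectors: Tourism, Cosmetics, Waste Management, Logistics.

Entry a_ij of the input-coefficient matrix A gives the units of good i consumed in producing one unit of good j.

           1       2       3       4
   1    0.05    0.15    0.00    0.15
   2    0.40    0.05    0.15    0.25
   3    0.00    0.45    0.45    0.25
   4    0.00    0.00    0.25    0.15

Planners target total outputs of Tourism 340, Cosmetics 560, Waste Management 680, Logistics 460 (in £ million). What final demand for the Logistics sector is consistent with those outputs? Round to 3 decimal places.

d_4 = 221.000

I − A =
  [   0.95    -0.15     0.00    -0.15]
  [  -0.40     0.95    -0.15    -0.25]
  [   0.00    -0.45     0.55    -0.25]
  [   0.00     0.00    -0.25     0.85]
d = (I − A) x:
  d_1 = (+0.95)·340 + (-0.15)·560 + (+0.00)·680 + (-0.15)·460 = 170.000
  d_2 = (-0.40)·340 + (+0.95)·560 + (-0.15)·680 + (-0.25)·460 = 179.000
  d_3 = (+0.00)·340 + (-0.45)·560 + (+0.55)·680 + (-0.25)·460 = 7.000
  d_4 = (+0.00)·340 + (+0.00)·560 + (-0.25)·680 + (+0.85)·460 = 221.000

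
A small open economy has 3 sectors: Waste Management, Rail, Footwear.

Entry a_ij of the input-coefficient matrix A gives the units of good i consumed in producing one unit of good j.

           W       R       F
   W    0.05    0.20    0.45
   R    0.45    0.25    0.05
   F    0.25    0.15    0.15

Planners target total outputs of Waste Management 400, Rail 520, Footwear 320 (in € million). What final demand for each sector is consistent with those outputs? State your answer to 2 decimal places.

I − A =
  [   0.95    -0.20    -0.45]
  [  -0.45     0.75    -0.05]
  [  -0.25    -0.15     0.85]
d = (I − A) x:
  d_W = (+0.95)·400 + (-0.20)·520 + (-0.45)·320 = 132.00
  d_R = (-0.45)·400 + (+0.75)·520 + (-0.05)·320 = 194.00
  d_F = (-0.25)·400 + (-0.15)·520 + (+0.85)·320 = 94.00

d_W = 132.00, d_R = 194.00, d_F = 94.00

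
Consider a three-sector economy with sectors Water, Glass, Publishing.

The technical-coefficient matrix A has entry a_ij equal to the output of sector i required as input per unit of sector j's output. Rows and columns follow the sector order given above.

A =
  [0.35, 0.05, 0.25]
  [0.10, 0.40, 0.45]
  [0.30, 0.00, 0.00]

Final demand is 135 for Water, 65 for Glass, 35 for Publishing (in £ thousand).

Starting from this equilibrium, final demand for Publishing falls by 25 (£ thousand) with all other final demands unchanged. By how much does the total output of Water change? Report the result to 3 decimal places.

Δx_W = -12.941

I − A =
  [   0.65    -0.05    -0.25]
  [  -0.10     0.60    -0.45]
  [  -0.30     0.00     1.00]
Cofactors of I−A, C_ij = (−1)^(i+j)·(minor ij) (rows/columns in the sector order above):
  C_11 = (0.60)(1.00) − (-0.45)(0.00) = 0.6000
  C_12 = −[(-0.10)(1.00) − (-0.45)(-0.30)] = 0.2350
  C_13 = (-0.10)(0.00) − (0.60)(-0.30) = 0.1800
  C_21 = −[(-0.05)(1.00) − (-0.25)(0.00)] = 0.0500
  C_22 = (0.65)(1.00) − (-0.25)(-0.30) = 0.5750
  C_23 = −[(0.65)(0.00) − (-0.05)(-0.30)] = 0.0150
  C_31 = (-0.05)(-0.45) − (-0.25)(0.60) = 0.1725
  C_32 = −[(0.65)(-0.45) − (-0.25)(-0.10)] = 0.3175
  C_33 = (0.65)(0.60) − (-0.05)(-0.10) = 0.3850
det(I−A) = Σ_j (I−A)_1j·C_1j = (0.65)(0.6000) + (-0.05)(0.2350) + (-0.25)(0.1800) = 0.33325
adj(I−A) = Cᵀ =
  [ 0.6000   0.0500   0.1725]
  [ 0.2350   0.5750   0.3175]
  [ 0.1800   0.0150   0.3850]
(I − A)⁻¹ = adj(I−A) / det(I−A) ≈
  [   1.8005     0.1500     0.5176]
  [   0.7052     1.7254     0.9527]
  [   0.5401     0.0450     1.1553]
Δx = (I − A)⁻¹ Δd with Δd having -25 in the Publishing component and 0 elsewhere.
So Δx_W = L_WP · (-25), where L_WP = adj(I−A)_WP / det(I−A) = 0.1725 / 0.33325.
Δx_W = 0.1725 × (-25) / 0.33325 = -4.3125 / 0.33325 ≈ -12.941.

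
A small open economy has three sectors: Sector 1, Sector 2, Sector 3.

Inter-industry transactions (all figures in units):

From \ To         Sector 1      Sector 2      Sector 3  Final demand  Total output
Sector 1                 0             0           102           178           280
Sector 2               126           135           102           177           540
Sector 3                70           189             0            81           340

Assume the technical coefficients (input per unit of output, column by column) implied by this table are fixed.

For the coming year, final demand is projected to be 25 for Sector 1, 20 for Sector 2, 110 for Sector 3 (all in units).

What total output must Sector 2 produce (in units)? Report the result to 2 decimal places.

Technical coefficients a_ij = z_ij / X_j:
  a_11 = 0/280 = 0.00, a_21 = 126/280 = 0.45, a_31 = 70/280 = 0.25
  a_12 = 0/540 = 0.00, a_22 = 135/540 = 0.25, a_32 = 189/540 = 0.35
  a_13 = 102/340 = 0.30, a_23 = 102/340 = 0.30, a_33 = 0/340 = 0.00
I − A =
  [   1.00     0.00    -0.30]
  [  -0.45     0.75    -0.30]
  [  -0.25    -0.35     1.00]
Cofactors of I−A, C_ij = (−1)^(i+j)·(minor ij) (rows/columns in the sector order above):
  C_11 = (0.75)(1.00) − (-0.30)(-0.35) = 0.6450
  C_12 = −[(-0.45)(1.00) − (-0.30)(-0.25)] = 0.5250
  C_13 = (-0.45)(-0.35) − (0.75)(-0.25) = 0.3450
  C_21 = −[(0.00)(1.00) − (-0.30)(-0.35)] = 0.1050
  C_22 = (1.00)(1.00) − (-0.30)(-0.25) = 0.9250
  C_23 = −[(1.00)(-0.35) − (0.00)(-0.25)] = 0.3500
  C_31 = (0.00)(-0.30) − (-0.30)(0.75) = 0.2250
  C_32 = −[(1.00)(-0.30) − (-0.30)(-0.45)] = 0.4350
  C_33 = (1.00)(0.75) − (0.00)(-0.45) = 0.7500
det(I−A) = Σ_j (I−A)_1j·C_1j = (1.00)(0.6450) + (0.00)(0.5250) + (-0.30)(0.3450) = 0.5415
adj(I−A) = Cᵀ =
  [ 0.6450   0.1050   0.2250]
  [ 0.5250   0.9250   0.4350]
  [ 0.3450   0.3500   0.7500]
(I − A)⁻¹ = adj(I−A) / det(I−A) ≈
  [   1.1911     0.1939     0.4155]
  [   0.9695     1.7082     0.8033]
  [   0.6371     0.6464     1.3850]
x = (I − A)⁻¹ d = adj(I−A)·d / det(I−A), with det(I−A) = 0.5415:
  x_1 = (0.6450·25 + 0.1050·20 + 0.2250·110) / 0.5415 = 42.975 / 0.5415 ≈ 79.36
  x_2 = (0.5250·25 + 0.9250·20 + 0.4350·110) / 0.5415 = 79.475 / 0.5415 ≈ 146.77
  x_3 = (0.3450·25 + 0.3500·20 + 0.7500·110) / 0.5415 = 98.125 / 0.5415 ≈ 181.21

x_2 = 146.77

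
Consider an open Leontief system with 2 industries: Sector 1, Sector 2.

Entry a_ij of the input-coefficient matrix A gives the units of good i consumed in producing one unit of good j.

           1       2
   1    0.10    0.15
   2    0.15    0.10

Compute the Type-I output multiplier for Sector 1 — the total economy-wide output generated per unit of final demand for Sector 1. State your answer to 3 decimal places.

I − A =
  [   0.90    -0.15]
  [  -0.15     0.90]
det(I−A) = (0.90)(0.90) − (-0.15)(-0.15) = 0.7875
adj(I−A) = [[0.90, 0.15], [0.15, 0.90]]
(I − A)⁻¹ = adj(I−A) / det(I−A) ≈
  [   1.1429     0.1905]
  [   0.1905     1.1429]
The output multiplier for sector j is the column-j sum of the Leontief inverse (I − A)⁻¹ = adj(I−A) / det(I−A).
Column 1 of adj(I−A): (0.90, 0.15); det(I−A) = 0.7875.
m_1 = (0.90 + 0.15) / 0.7875 = 1.05 / 0.7875 ≈ 1.333.

m_1 = 1.333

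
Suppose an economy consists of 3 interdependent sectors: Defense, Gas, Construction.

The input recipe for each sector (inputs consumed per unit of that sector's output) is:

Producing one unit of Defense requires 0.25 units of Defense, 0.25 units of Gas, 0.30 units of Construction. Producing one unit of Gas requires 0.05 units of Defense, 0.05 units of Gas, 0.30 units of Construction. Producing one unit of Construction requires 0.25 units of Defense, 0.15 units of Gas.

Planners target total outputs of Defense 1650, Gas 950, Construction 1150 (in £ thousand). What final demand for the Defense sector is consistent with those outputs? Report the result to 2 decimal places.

d_D = 902.50

I − A =
  [   0.75    -0.05    -0.25]
  [  -0.25     0.95    -0.15]
  [  -0.30    -0.30     1.00]
d = (I − A) x:
  d_D = (+0.75)·1650 + (-0.05)·950 + (-0.25)·1150 = 902.50
  d_G = (-0.25)·1650 + (+0.95)·950 + (-0.15)·1150 = 317.50
  d_C = (-0.30)·1650 + (-0.30)·950 + (+1.00)·1150 = 370.00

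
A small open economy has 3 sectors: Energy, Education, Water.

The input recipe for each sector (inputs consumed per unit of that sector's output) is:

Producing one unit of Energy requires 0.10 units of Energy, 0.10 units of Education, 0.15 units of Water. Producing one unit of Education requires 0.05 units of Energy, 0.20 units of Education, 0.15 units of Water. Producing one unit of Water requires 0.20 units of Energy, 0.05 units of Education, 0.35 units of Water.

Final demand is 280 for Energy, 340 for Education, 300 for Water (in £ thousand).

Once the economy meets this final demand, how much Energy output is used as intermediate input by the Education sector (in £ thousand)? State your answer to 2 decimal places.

z_12 = 26.53

I − A =
  [   0.90    -0.05    -0.20]
  [  -0.10     0.80    -0.05]
  [  -0.15    -0.15     0.65]
Cofactors of I−A, C_ij = (−1)^(i+j)·(minor ij) (rows/columns in the sector order above):
  C_11 = (0.80)(0.65) − (-0.05)(-0.15) = 0.5125
  C_12 = −[(-0.10)(0.65) − (-0.05)(-0.15)] = 0.0725
  C_13 = (-0.10)(-0.15) − (0.80)(-0.15) = 0.1350
  C_21 = −[(-0.05)(0.65) − (-0.20)(-0.15)] = 0.0625
  C_22 = (0.90)(0.65) − (-0.20)(-0.15) = 0.5550
  C_23 = −[(0.90)(-0.15) − (-0.05)(-0.15)] = 0.1425
  C_31 = (-0.05)(-0.05) − (-0.20)(0.80) = 0.1625
  C_32 = −[(0.90)(-0.05) − (-0.20)(-0.10)] = 0.0650
  C_33 = (0.90)(0.80) − (-0.05)(-0.10) = 0.7150
det(I−A) = Σ_j (I−A)_1j·C_1j = (0.90)(0.5125) + (-0.05)(0.0725) + (-0.20)(0.1350) = 0.430625
adj(I−A) = Cᵀ =
  [ 0.5125   0.0625   0.1625]
  [ 0.0725   0.5550   0.0650]
  [ 0.1350   0.1425   0.7150]
(I − A)⁻¹ = adj(I−A) / det(I−A) ≈
  [   1.1901     0.1451     0.3774]
  [   0.1684     1.2888     0.1509]
  [   0.3135     0.3309     1.6604]
First solve x = (I − A)⁻¹ d = adj(I−A)·d / det(I−A); in particular x_2 = (0.0725·280 + 0.5550·340 + 0.0650·300) / 0.430625 = 228.50 / 0.430625 ≈ 530.6241.
Intermediate flow from 1 to 2: z_12 = a_12 · x_2 = 0.05 × 228.50 / 0.430625 = 11.425 / 0.430625 ≈ 26.53.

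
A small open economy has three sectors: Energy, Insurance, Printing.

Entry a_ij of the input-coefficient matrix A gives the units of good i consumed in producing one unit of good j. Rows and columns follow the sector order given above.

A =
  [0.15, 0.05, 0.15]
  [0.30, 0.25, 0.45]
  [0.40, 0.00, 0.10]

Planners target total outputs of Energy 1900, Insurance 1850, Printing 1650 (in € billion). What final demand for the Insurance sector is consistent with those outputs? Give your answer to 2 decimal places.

d_I = 75.00

I − A =
  [   0.85    -0.05    -0.15]
  [  -0.30     0.75    -0.45]
  [  -0.40     0.00     0.90]
d = (I − A) x:
  d_E = (+0.85)·1900 + (-0.05)·1850 + (-0.15)·1650 = 1275.00
  d_I = (-0.30)·1900 + (+0.75)·1850 + (-0.45)·1650 = 75.00
  d_P = (-0.40)·1900 + (+0.00)·1850 + (+0.90)·1650 = 725.00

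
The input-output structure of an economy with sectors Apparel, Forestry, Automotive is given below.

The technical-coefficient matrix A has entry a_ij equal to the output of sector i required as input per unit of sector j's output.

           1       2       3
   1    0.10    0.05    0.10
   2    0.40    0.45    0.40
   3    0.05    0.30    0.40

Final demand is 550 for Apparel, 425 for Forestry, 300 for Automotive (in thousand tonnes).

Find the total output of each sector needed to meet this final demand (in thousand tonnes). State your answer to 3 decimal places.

x_1 = 1013.953, x_2 = 3041.085, x_3 = 2105.039

I − A =
  [   0.90    -0.05    -0.10]
  [  -0.40     0.55    -0.40]
  [  -0.05    -0.30     0.60]
Cofactors of I−A, C_ij = (−1)^(i+j)·(minor ij) (rows/columns in the sector order above):
  C_11 = (0.55)(0.60) − (-0.40)(-0.30) = 0.2100
  C_12 = −[(-0.40)(0.60) − (-0.40)(-0.05)] = 0.2600
  C_13 = (-0.40)(-0.30) − (0.55)(-0.05) = 0.1475
  C_21 = −[(-0.05)(0.60) − (-0.10)(-0.30)] = 0.0600
  C_22 = (0.90)(0.60) − (-0.10)(-0.05) = 0.5350
  C_23 = −[(0.90)(-0.30) − (-0.05)(-0.05)] = 0.2725
  C_31 = (-0.05)(-0.40) − (-0.10)(0.55) = 0.0750
  C_32 = −[(0.90)(-0.40) − (-0.10)(-0.40)] = 0.4000
  C_33 = (0.90)(0.55) − (-0.05)(-0.40) = 0.4750
det(I−A) = Σ_j (I−A)_1j·C_1j = (0.90)(0.2100) + (-0.05)(0.2600) + (-0.10)(0.1475) = 0.16125
adj(I−A) = Cᵀ =
  [ 0.2100   0.0600   0.0750]
  [ 0.2600   0.5350   0.4000]
  [ 0.1475   0.2725   0.4750]
(I − A)⁻¹ = adj(I−A) / det(I−A) ≈
  [   1.3023     0.3721     0.4651]
  [   1.6124     3.3178     2.4806]
  [   0.9147     1.6899     2.9457]
x = (I − A)⁻¹ d = adj(I−A)·d / det(I−A), with det(I−A) = 0.16125:
  x_1 = (0.2100·550 + 0.0600·425 + 0.0750·300) / 0.16125 = 163.50 / 0.16125 ≈ 1013.953
  x_2 = (0.2600·550 + 0.5350·425 + 0.4000·300) / 0.16125 = 490.375 / 0.16125 ≈ 3041.085
  x_3 = (0.1475·550 + 0.2725·425 + 0.4750·300) / 0.16125 = 339.4375 / 0.16125 ≈ 2105.039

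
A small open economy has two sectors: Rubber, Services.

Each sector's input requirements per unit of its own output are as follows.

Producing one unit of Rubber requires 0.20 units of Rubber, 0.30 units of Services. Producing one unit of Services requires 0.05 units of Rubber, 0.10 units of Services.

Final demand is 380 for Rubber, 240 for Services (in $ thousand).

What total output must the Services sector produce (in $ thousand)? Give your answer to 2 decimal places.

I − A =
  [   0.80    -0.05]
  [  -0.30     0.90]
det(I−A) = (0.80)(0.90) − (-0.05)(-0.30) = 0.7050
adj(I−A) = [[0.90, 0.05], [0.30, 0.80]]
(I − A)⁻¹ = adj(I−A) / det(I−A) ≈
  [   1.2766     0.0709]
  [   0.4255     1.1348]
x = (I − A)⁻¹ d = adj(I−A)·d / det(I−A), with det(I−A) = 0.7050:
  x_1 = (0.90·380 + 0.05·240) / 0.7050 = 354.00 / 0.7050 ≈ 502.13
  x_2 = (0.30·380 + 0.80·240) / 0.7050 = 306.00 / 0.7050 ≈ 434.04

x_2 = 434.04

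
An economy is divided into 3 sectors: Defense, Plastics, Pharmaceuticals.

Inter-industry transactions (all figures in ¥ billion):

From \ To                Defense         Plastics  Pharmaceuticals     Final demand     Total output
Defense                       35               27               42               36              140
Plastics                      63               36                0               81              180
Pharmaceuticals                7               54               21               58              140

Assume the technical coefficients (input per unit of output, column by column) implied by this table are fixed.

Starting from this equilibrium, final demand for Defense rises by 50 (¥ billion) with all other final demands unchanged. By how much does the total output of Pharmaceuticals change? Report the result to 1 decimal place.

Δx_3 = 21.9

Technical coefficients a_ij = z_ij / X_j:
  a_11 = 35/140 = 0.25, a_21 = 63/140 = 0.45, a_31 = 7/140 = 0.05
  a_12 = 27/180 = 0.15, a_22 = 36/180 = 0.20, a_32 = 54/180 = 0.30
  a_13 = 42/140 = 0.30, a_23 = 0/140 = 0.00, a_33 = 21/140 = 0.15
I − A =
  [   0.75    -0.15    -0.30]
  [  -0.45     0.80     0.00]
  [  -0.05    -0.30     0.85]
Cofactors of I−A, C_ij = (−1)^(i+j)·(minor ij) (rows/columns in the sector order above):
  C_11 = (0.80)(0.85) − (0.00)(-0.30) = 0.6800
  C_12 = −[(-0.45)(0.85) − (0.00)(-0.05)] = 0.3825
  C_13 = (-0.45)(-0.30) − (0.80)(-0.05) = 0.1750
  C_21 = −[(-0.15)(0.85) − (-0.30)(-0.30)] = 0.2175
  C_22 = (0.75)(0.85) − (-0.30)(-0.05) = 0.6225
  C_23 = −[(0.75)(-0.30) − (-0.15)(-0.05)] = 0.2325
  C_31 = (-0.15)(0.00) − (-0.30)(0.80) = 0.2400
  C_32 = −[(0.75)(0.00) − (-0.30)(-0.45)] = 0.1350
  C_33 = (0.75)(0.80) − (-0.15)(-0.45) = 0.5325
det(I−A) = Σ_j (I−A)_1j·C_1j = (0.75)(0.6800) + (-0.15)(0.3825) + (-0.30)(0.1750) = 0.400125
adj(I−A) = Cᵀ =
  [ 0.6800   0.2175   0.2400]
  [ 0.3825   0.6225   0.1350]
  [ 0.1750   0.2325   0.5325]
(I − A)⁻¹ = adj(I−A) / det(I−A) ≈
  [   1.6995     0.5436     0.5998]
  [   0.9560     1.5558     0.3374]
  [   0.4374     0.5811     1.3308]
Δx = (I − A)⁻¹ Δd with Δd having +50 in the Defense component and 0 elsewhere.
So Δx_3 = L_31 · (+50), where L_31 = adj(I−A)_31 / det(I−A) = 0.1750 / 0.400125.
Δx_3 = 0.1750 × (+50) / 0.400125 = 8.75 / 0.400125 ≈ 21.9.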